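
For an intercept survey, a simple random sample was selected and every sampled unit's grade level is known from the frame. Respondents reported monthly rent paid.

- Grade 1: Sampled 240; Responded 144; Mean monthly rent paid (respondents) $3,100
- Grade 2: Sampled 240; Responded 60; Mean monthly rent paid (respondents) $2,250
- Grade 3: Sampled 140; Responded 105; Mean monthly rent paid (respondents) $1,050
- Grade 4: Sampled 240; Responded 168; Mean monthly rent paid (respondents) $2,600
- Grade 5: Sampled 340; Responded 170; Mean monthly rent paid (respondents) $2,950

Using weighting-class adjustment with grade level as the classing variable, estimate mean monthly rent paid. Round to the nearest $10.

$2,550

Response rates by class: Grade 1 144/240 = 60%, Grade 2 60/240 = 25%, Grade 3 105/140 = 75%, Grade 4 168/240 = 70%, Grade 5 170/340 = 50%.
Weighting each respondent by the inverse class response rate inflates each class back to its sampled size, so the class weight is n_sampled:
  Grade 1: 240 × 3100 = 744,000
  Grade 2: 240 × 2250 = 540,000
  Grade 3: 140 × 1050 = 147,000
  Grade 4: 240 × 2600 = 624,000
  Grade 5: 340 × 2950 = 1,003,000
Adjusted estimate = 3,058,000 / 1,200 = 2548.33 → $2,550.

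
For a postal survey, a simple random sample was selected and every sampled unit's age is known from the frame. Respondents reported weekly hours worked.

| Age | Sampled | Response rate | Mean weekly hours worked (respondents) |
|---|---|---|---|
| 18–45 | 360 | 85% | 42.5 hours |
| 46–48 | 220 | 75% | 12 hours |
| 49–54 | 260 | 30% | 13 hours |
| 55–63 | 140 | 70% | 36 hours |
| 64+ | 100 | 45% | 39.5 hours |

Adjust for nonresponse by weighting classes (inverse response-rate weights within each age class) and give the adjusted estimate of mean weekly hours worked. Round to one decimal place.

Each respondent's weight = sampled/responded in their class; summing within a class gives n_sampled, so:
  18–45: 360 × 42.5 = 15,300
  46–48: 220 × 12 = 2640
  49–54: 260 × 13 = 3380
  55–63: 140 × 36 = 5040
  64+: 100 × 39.5 = 3950
Adjusted estimate = 30,310 / 1,080 = 28.0648 → 28.1.

28.1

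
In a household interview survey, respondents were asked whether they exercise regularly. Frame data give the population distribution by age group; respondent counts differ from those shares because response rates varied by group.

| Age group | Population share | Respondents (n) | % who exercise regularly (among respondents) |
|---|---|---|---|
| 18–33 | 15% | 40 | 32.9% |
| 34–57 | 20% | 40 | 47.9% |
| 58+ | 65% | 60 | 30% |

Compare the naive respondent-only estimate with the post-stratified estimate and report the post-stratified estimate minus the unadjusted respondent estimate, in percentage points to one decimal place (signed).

Without adjustment, the pooled respondent share is:
  (40/140)×32.9 + (40/140)×47.9 + (60/140)×30 = 35.9429%
Reweighting by population age group shares:
  0.15×32.9 + 0.2×47.9 + 0.65×30 = 34.015%
Difference = 34.015 − 35.9429 = -1.9279 pp.

-1.9 percentage points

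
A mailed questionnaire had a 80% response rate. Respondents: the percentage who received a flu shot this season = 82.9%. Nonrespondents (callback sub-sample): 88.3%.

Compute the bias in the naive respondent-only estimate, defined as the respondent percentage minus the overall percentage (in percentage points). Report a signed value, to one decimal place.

Nonresponse fraction = 1 − 0.8 = 0.2.
Bias = (nonresponse fraction) × (respondent percentage − nonrespondent percentage)
     = 0.2 × (82.9 − 88.3) = 0.2 × -5.4 = -1.08.

-1.1 percentage points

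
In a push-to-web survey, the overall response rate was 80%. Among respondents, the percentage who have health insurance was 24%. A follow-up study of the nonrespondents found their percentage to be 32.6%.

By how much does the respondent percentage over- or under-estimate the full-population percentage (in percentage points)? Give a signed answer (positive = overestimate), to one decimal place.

Nonresponse fraction = 1 − 0.8 = 0.2.
Bias = (nonresponse fraction) × (respondent percentage − nonrespondent percentage)
     = 0.2 × (24 − 32.6) = 0.2 × -8.6 = -1.72.

-1.7 percentage points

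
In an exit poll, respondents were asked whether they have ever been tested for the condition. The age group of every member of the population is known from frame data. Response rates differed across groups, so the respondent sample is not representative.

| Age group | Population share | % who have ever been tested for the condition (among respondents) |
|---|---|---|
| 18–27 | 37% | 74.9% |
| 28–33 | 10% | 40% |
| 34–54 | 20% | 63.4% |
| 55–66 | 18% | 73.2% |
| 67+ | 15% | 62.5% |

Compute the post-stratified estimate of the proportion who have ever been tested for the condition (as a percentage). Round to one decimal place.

Post-stratification weights by population share, not respondent share:
  18–27: 0.37 × 74.9 = 27.713
  28–33: 0.1 × 40 = 4
  34–54: 0.2 × 63.4 = 12.68
  55–66: 0.18 × 73.2 = 13.176
  67+: 0.15 × 62.5 = 9.375
Post-stratified estimate = 66.944 → 66.9%.

66.9%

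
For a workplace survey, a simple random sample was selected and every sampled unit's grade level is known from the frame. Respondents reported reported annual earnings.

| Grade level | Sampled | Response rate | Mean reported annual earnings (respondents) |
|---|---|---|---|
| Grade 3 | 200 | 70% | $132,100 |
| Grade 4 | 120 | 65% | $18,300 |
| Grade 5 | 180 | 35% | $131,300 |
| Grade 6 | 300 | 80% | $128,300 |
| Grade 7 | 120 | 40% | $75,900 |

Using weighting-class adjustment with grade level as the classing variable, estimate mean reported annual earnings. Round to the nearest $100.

$108,500

Inverse-response-rate weighting restores each class to its sampled count, so class totals weight by n_sampled:
  Grade 3: 200 × 132,100 = 26,420,000
  Grade 4: 120 × 18,300 = 2,196,000
  Grade 5: 180 × 131,300 = 23,634,000
  Grade 6: 300 × 128,300 = 38,490,000
  Grade 7: 120 × 75,900 = 9,108,000
Adjusted estimate = 99,848,000 / 920 = 108530 → $108,500.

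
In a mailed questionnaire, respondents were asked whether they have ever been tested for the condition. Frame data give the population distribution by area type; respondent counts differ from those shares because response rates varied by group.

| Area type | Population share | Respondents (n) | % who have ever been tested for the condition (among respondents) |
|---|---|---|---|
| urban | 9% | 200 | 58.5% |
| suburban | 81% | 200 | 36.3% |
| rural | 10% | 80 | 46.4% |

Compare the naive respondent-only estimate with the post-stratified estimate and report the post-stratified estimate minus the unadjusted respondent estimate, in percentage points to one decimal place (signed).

Unadjusted (pooled respondent) estimate weights by respondent counts:
  (200/480)×58.5 + (200/480)×36.3 + (80/480)×46.4 = 47.2333%
Post-stratified estimate weights by population shares:
  0.09×58.5 + 0.81×36.3 + 0.1×46.4 = 39.308%
Difference = 39.308 − 47.2333 = -7.9253 pp.

-7.9 percentage points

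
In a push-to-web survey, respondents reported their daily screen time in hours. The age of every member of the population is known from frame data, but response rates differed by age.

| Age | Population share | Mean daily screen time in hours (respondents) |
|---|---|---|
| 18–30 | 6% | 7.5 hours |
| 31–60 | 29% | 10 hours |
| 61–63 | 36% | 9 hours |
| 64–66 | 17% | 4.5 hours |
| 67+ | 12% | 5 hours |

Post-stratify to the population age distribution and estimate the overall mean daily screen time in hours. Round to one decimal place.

Reweight to the known age distribution:
  18–30: 0.06 × 7.5 = 0.45
  31–60: 0.29 × 10 = 2.9
  61–63: 0.36 × 9 = 3.24
  64–66: 0.17 × 4.5 = 0.765
  67+: 0.12 × 5 = 0.6
Post-stratified estimate = 7.955 → 8.0.

8.0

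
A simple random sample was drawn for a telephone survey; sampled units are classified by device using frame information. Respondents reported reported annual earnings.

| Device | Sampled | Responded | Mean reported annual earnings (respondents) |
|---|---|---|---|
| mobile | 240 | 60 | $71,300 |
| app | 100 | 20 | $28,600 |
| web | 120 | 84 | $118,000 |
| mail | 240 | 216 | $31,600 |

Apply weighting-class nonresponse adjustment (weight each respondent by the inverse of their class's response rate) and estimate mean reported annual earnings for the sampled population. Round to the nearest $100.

$59,600

Response rates by class: mobile 60/240 = 25%, app 20/100 = 20%, web 84/120 = 70%, mail 216/240 = 90%.
Weighting each respondent by the inverse class response rate inflates each class back to its sampled size, so the class weight is n_sampled:
  mobile: 240 × 71,300 = 17,112,000
  app: 100 × 28,600 = 2,860,000
  web: 120 × 118,000 = 14,160,000
  mail: 240 × 31,600 = 7,584,000
Adjusted estimate = 41,716,000 / 700 = 59594.3 → $59,600.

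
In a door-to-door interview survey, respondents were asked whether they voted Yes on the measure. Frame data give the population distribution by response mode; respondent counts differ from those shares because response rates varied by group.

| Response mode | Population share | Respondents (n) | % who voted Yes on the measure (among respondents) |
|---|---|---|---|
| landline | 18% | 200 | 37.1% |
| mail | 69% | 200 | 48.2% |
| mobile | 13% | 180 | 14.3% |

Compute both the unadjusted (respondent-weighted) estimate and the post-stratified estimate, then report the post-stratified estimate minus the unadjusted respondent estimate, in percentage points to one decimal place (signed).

+7.9 percentage points

Unadjusted (pooled respondent) estimate weights by respondent counts:
  (200/580)×37.1 + (200/580)×48.2 + (180/580)×14.3 = 33.8517%
Post-stratified estimate weights by population shares:
  0.18×37.1 + 0.69×48.2 + 0.13×14.3 = 41.795%
Difference = 41.795 − 33.8517 = 7.9433 pp.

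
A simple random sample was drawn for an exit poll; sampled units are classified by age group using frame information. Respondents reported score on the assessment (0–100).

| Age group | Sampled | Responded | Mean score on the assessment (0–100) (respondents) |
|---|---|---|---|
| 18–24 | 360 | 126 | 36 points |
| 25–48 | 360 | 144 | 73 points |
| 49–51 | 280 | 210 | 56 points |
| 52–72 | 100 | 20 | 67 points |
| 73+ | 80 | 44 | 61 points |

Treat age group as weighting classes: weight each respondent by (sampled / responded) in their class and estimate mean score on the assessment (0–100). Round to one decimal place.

Class response rates: 18–24 126/360 = 35%, 25–48 144/360 = 40%, 49–51 210/280 = 75%, 52–72 20/100 = 20%, 73+ 44/80 = 55%.
Inverse-response-rate weighting restores each class to its sampled count, so class totals weight by n_sampled:
  18–24: 360 × 36 = 12,960
  25–48: 360 × 73 = 26,280
  49–51: 280 × 56 = 15,680
  52–72: 100 × 67 = 6700
  73+: 80 × 61 = 4880
Adjusted estimate = 66,500 / 1,180 = 56.3559 → 56.4.

56.4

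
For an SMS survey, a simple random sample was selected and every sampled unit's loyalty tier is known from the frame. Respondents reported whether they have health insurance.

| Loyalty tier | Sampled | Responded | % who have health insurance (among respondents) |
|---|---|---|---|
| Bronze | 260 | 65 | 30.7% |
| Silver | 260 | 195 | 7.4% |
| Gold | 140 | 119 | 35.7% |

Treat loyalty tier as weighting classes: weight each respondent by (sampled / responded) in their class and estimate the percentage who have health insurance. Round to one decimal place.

Response rates by class: Bronze 65/260 = 25%, Silver 195/260 = 75%, Gold 119/140 = 85%.
With weight = n_sampled/n_responded per class, the weighted class total is n_sampled:
  Bronze: 260 × 30.7 = 7982
  Silver: 260 × 7.4 = 1924
  Gold: 140 × 35.7 = 4998
Adjusted estimate = 14,904 / 660 = 22.5818 → 22.6%.

22.6%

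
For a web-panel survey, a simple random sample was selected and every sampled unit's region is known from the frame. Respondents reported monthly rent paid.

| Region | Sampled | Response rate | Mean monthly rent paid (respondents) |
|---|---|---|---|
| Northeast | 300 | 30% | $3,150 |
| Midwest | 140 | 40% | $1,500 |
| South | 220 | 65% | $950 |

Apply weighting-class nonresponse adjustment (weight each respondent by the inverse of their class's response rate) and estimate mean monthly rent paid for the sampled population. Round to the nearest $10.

$2,070

Weighting each respondent by the inverse class response rate inflates each class back to its sampled size, so the class weight is n_sampled:
  Northeast: 300 × 3150 = 945,000
  Midwest: 140 × 1500 = 210,000
  South: 220 × 950 = 209,000
Adjusted estimate = 1,364,000 / 660 = 2066.67 → $2,070.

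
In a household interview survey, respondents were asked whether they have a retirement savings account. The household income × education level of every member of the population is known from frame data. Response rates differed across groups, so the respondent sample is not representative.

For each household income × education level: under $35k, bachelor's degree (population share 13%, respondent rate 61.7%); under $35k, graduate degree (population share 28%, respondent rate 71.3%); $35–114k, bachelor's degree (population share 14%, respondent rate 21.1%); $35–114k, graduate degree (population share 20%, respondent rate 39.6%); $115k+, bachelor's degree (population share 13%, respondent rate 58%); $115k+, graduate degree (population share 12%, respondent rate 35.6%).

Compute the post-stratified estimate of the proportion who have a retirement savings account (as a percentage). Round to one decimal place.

Reweight to the known household income × education level distribution:
  under $35k, bachelor's degree: 0.13 × 61.7 = 8.021
  under $35k, graduate degree: 0.28 × 71.3 = 19.964
  $35–114k, bachelor's degree: 0.14 × 21.1 = 2.954
  $35–114k, graduate degree: 0.2 × 39.6 = 7.92
  $115k+, bachelor's degree: 0.13 × 58 = 7.54
  $115k+, graduate degree: 0.12 × 35.6 = 4.272
Post-stratified estimate = 50.671 → 50.7%.

50.7%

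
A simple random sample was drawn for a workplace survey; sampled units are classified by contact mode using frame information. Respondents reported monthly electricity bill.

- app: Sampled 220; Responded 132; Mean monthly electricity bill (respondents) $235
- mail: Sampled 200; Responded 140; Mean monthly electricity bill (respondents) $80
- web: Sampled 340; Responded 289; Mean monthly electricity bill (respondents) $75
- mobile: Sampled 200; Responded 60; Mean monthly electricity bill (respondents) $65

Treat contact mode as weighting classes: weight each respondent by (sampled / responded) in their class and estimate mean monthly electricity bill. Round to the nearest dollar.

Class response rates: app 132/220 = 60%, mail 140/200 = 70%, web 289/340 = 85%, mobile 60/200 = 30%.
Each respondent's weight = sampled/responded in their class; summing within a class gives n_sampled, so:
  app: 220 × 235 = 51,700
  mail: 200 × 80 = 16,000
  web: 340 × 75 = 25,500
  mobile: 200 × 65 = 13,000
Adjusted estimate = 106,200 / 960 = 110.625 → $111.

$111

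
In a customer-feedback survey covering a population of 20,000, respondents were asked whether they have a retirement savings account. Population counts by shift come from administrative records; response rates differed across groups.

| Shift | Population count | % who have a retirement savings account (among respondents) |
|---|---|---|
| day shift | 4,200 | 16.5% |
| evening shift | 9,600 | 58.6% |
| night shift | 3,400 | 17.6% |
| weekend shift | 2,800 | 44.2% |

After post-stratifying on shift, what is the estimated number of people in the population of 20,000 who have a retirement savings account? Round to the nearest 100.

8,200

Estimated count per cell = population count × respondent percentage:
  day shift: 4,200 × 16.5% = 693
  evening shift: 9,600 × 58.6% = 5625.6
  night shift: 3,400 × 17.6% = 598.4
  weekend shift: 2,800 × 44.2% = 1237.6
Estimated total = 8154.6 → 8,200.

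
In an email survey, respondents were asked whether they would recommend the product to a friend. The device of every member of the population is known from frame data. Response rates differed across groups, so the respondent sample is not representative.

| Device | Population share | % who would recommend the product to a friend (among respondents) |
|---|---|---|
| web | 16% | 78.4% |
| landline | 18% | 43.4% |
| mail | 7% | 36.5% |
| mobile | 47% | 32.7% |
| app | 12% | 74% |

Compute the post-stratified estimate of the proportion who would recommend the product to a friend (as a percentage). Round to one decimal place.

47.2%

Post-stratification weights by population share, not respondent share:
  web: 0.16 × 78.4 = 12.544
  landline: 0.18 × 43.4 = 7.812
  mail: 0.07 × 36.5 = 2.555
  mobile: 0.47 × 32.7 = 15.369
  app: 0.12 × 74 = 8.88
Post-stratified estimate = 47.16 → 47.2%.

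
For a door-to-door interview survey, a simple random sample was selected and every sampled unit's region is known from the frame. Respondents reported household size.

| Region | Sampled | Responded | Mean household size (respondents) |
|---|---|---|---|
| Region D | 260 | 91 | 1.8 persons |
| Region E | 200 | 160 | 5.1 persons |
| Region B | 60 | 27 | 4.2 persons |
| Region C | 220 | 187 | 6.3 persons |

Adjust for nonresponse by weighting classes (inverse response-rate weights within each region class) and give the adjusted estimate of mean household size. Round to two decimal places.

Response rates by class: Region D 91/260 = 35%, Region E 160/200 = 80%, Region B 27/60 = 45%, Region C 187/220 = 85%.
Weighting each respondent by the inverse class response rate inflates each class back to its sampled size, so the class weight is n_sampled:
  Region D: 260 × 1.8 = 468
  Region E: 200 × 5.1 = 1020
  Region B: 60 × 4.2 = 252
  Region C: 220 × 6.3 = 1386
Adjusted estimate = 3126 / 740 = 4.22432 → 4.22.

4.22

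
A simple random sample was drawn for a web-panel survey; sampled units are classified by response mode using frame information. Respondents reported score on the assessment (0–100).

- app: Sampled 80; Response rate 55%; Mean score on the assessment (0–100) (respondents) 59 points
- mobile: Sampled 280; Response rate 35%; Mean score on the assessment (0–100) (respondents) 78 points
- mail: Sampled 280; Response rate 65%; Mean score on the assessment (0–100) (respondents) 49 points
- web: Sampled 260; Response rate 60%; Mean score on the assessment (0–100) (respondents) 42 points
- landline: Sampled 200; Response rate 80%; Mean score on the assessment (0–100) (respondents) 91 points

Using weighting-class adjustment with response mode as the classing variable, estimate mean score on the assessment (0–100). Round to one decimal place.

With weight = n_sampled/n_responded per class, the weighted class total is n_sampled:
  app: 80 × 59 = 4720
  mobile: 280 × 78 = 21,840
  mail: 280 × 49 = 13,720
  web: 260 × 42 = 10,920
  landline: 200 × 91 = 18,200
Adjusted estimate = 69,400 / 1,100 = 63.0909 → 63.1.

63.1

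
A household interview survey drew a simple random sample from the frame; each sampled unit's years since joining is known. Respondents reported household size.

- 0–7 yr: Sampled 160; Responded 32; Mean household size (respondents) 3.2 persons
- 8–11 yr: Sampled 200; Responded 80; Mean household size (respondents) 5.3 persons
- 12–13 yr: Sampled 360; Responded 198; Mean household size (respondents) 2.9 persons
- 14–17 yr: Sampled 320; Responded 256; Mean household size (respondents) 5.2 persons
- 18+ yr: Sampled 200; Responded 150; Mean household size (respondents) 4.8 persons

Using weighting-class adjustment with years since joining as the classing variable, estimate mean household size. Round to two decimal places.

4.23

Response rates by class: 0–7 yr 32/160 = 20%, 8–11 yr 80/200 = 40%, 12–13 yr 198/360 = 55%, 14–17 yr 256/320 = 80%, 18+ yr 150/200 = 75%.
With weight = n_sampled/n_responded per class, the weighted class total is n_sampled:
  0–7 yr: 160 × 3.2 = 512
  8–11 yr: 200 × 5.3 = 1060
  12–13 yr: 360 × 2.9 = 1044
  14–17 yr: 320 × 5.2 = 1664
  18+ yr: 200 × 4.8 = 960
Adjusted estimate = 5240 / 1,240 = 4.22581 → 4.23.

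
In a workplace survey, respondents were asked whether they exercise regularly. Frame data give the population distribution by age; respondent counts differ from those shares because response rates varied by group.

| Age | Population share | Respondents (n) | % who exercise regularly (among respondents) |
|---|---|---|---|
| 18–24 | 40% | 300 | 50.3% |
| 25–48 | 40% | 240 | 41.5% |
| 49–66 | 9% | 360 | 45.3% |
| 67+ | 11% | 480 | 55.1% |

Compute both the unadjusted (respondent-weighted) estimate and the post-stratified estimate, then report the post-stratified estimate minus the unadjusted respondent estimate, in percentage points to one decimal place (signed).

Naive respondent-only estimate (weights = respondent counts):
  (300/1380)×50.3 + (240/1380)×41.5 + (360/1380)×45.3 + (480/1380)×55.1 = 49.1348%
Reweighting by population age shares:
  0.4×50.3 + 0.4×41.5 + 0.09×45.3 + 0.11×55.1 = 46.858%
Difference = 46.858 − 49.1348 = -2.2768 pp.

-2.3 percentage points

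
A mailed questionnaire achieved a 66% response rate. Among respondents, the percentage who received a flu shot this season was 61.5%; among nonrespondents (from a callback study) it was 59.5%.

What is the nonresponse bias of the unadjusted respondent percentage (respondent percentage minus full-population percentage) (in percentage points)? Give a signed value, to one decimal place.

+0.7 percentage points

Nonresponse fraction = 1 − 0.66 = 0.34.
Bias = (nonresponse fraction) × (respondent percentage − nonrespondent percentage)
     = 0.34 × (61.5 − 59.5) = 0.34 × 2 = 0.68.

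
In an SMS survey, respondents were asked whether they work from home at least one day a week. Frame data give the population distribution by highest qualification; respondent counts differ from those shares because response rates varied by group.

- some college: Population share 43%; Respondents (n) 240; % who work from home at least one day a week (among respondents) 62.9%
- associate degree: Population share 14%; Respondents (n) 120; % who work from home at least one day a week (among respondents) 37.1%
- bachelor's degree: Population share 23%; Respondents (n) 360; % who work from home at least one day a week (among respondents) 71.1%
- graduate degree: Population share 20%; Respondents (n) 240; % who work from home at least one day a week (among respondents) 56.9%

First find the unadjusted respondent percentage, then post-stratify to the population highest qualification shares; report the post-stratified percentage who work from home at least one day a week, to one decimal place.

60.0%

Naive respondent-only estimate (weights = respondent counts):
  (240/960)×62.9 + (120/960)×37.1 + (360/960)×71.1 + (240/960)×56.9 = 61.25%
Reweighting by population highest qualification shares:
  0.43×62.9 + 0.14×37.1 + 0.23×71.1 + 0.2×56.9 = 59.974%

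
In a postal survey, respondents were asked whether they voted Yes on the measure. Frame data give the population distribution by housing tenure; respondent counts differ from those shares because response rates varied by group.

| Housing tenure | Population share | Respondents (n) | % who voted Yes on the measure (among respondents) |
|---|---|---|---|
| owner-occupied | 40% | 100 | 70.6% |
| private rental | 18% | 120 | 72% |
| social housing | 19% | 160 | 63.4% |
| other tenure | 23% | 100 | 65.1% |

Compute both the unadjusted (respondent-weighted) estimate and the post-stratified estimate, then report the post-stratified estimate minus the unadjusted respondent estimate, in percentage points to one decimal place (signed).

Without adjustment, the pooled respondent share is:
  (100/480)×70.6 + (120/480)×72 + (160/480)×63.4 + (100/480)×65.1 = 67.4042%
Post-stratifying to population shares instead:
  0.4×70.6 + 0.18×72 + 0.19×63.4 + 0.23×65.1 = 68.219%
Difference = 68.219 − 67.4042 = 0.8148 pp.

+0.8 percentage points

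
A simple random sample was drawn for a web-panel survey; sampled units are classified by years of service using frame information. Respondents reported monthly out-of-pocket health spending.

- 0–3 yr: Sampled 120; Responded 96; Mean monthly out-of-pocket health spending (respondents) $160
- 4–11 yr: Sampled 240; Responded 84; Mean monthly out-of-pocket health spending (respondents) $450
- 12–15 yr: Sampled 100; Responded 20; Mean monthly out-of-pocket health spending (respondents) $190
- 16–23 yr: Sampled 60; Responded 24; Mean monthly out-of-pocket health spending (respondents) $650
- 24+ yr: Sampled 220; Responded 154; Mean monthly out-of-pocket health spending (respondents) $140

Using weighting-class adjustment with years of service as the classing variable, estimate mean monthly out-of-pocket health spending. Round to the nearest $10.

Class response rates: 0–3 yr 96/120 = 80%, 4–11 yr 84/240 = 35%, 12–15 yr 20/100 = 20%, 16–23 yr 24/60 = 40%, 24+ yr 154/220 = 70%.
With weight = n_sampled/n_responded per class, the weighted class total is n_sampled:
  0–3 yr: 120 × 160 = 19,200
  4–11 yr: 240 × 450 = 108,000
  12–15 yr: 100 × 190 = 19,000
  16–23 yr: 60 × 650 = 39,000
  24+ yr: 220 × 140 = 30,800
Adjusted estimate = 216,000 / 740 = 291.892 → $290.

$290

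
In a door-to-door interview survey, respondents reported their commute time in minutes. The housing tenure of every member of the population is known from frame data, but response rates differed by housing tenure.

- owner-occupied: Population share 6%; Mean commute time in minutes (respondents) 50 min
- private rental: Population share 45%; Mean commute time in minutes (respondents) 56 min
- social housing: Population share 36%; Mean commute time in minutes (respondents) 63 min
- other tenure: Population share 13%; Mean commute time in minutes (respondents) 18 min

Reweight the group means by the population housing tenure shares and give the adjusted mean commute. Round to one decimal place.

53.2

Weight each group's respondent value by its population share:
  owner-occupied: 0.06 × 50 = 3
  private rental: 0.45 × 56 = 25.2
  social housing: 0.36 × 63 = 22.68
  other tenure: 0.13 × 18 = 2.34
Post-stratified estimate = 53.22 → 53.2.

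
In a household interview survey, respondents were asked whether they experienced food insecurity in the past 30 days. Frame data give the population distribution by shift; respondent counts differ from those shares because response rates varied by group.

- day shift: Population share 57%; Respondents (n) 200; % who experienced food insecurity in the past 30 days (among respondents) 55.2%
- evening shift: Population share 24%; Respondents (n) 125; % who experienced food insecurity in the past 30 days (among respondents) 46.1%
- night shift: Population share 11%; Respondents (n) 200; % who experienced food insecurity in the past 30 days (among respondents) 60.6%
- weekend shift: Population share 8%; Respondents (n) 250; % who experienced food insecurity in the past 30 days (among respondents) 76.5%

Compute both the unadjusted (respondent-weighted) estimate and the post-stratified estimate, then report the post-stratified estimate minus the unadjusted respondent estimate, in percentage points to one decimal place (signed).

-6.7 percentage points

Without adjustment, the pooled respondent share is:
  (200/775)×55.2 + (125/775)×46.1 + (200/775)×60.6 + (250/775)×76.5 = 61.9968%
Reweighting by population shift shares:
  0.57×55.2 + 0.24×46.1 + 0.11×60.6 + 0.08×76.5 = 55.314%
Difference = 55.314 − 61.9968 = -6.6828 pp.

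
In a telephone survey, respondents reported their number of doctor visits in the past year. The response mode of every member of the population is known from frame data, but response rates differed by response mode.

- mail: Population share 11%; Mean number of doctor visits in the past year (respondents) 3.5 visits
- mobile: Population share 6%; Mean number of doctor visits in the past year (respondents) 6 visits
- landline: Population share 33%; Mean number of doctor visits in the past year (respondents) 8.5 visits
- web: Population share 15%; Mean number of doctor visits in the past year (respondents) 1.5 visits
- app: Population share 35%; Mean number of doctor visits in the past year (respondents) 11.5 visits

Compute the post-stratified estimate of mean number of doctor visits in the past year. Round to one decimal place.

7.8

Reweight to the known response mode distribution:
  mail: 0.11 × 3.5 = 0.385
  mobile: 0.06 × 6 = 0.36
  landline: 0.33 × 8.5 = 2.805
  web: 0.15 × 1.5 = 0.225
  app: 0.35 × 11.5 = 4.025
Post-stratified estimate = 7.8 → 7.8.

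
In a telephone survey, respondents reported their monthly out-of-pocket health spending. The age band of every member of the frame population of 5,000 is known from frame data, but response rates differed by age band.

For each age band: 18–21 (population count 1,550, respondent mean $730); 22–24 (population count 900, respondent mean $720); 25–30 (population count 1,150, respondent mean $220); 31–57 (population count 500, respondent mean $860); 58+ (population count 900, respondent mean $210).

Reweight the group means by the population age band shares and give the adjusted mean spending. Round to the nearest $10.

Each cell contributes population-share × respondent value:
  18–21: (1,550/5,000) × 730 = 226.3
  22–24: (900/5,000) × 720 = 129.6
  25–30: (1,150/5,000) × 220 = 50.6
  31–57: (500/5,000) × 860 = 86
  58+: (900/5,000) × 210 = 37.8
Post-stratified estimate = 530.3 → $530.

$530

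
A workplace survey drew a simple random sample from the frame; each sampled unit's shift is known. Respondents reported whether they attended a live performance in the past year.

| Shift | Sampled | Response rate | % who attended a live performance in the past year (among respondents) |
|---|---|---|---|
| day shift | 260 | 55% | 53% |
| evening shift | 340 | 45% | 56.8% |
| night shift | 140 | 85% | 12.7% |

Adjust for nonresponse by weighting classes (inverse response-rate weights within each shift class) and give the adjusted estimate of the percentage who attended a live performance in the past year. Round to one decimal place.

Inverse-response-rate weighting restores each class to its sampled count, so class totals weight by n_sampled:
  day shift: 260 × 53 = 13,780
  evening shift: 340 × 56.8 = 19,312
  night shift: 140 × 12.7 = 1778
Adjusted estimate = 34,870 / 740 = 47.1216 → 47.1%.

47.1%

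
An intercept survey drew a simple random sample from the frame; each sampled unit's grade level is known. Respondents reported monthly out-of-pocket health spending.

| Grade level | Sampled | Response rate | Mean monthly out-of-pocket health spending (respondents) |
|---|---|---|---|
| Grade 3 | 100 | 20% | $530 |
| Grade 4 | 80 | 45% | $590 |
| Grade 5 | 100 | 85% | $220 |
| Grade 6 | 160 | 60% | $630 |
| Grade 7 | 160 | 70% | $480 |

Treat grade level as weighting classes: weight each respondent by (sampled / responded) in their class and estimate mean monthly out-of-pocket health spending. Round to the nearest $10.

$500

With weight = n_sampled/n_responded per class, the weighted class total is n_sampled:
  Grade 3: 100 × 530 = 53,000
  Grade 4: 80 × 590 = 47,200
  Grade 5: 100 × 220 = 22,000
  Grade 6: 160 × 630 = 100,800
  Grade 7: 160 × 480 = 76,800
Adjusted estimate = 299,800 / 600 = 499.667 → $500.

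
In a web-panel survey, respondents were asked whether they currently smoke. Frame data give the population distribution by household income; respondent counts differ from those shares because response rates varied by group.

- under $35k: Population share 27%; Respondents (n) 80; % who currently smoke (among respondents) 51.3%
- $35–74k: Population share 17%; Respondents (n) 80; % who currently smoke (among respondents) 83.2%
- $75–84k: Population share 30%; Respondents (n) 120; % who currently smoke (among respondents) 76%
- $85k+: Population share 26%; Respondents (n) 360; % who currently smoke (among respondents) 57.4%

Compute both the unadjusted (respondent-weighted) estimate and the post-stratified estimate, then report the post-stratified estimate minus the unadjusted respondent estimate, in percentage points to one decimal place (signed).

+2.4 percentage points

Unadjusted (pooled respondent) estimate weights by respondent counts:
  (80/640)×51.3 + (80/640)×83.2 + (120/640)×76 + (360/640)×57.4 = 63.35%
Reweighting by population household income shares:
  0.27×51.3 + 0.17×83.2 + 0.3×76 + 0.26×57.4 = 65.719%
Difference = 65.719 − 63.35 = 2.369 pp.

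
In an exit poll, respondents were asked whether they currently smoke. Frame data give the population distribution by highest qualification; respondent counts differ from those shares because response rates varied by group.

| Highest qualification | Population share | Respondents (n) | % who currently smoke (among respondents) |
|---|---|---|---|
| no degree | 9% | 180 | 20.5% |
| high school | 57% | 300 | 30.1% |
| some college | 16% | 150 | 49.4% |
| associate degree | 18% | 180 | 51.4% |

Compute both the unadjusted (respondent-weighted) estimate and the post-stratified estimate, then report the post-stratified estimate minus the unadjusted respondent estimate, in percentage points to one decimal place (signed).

Without adjustment, the pooled respondent share is:
  (180/810)×20.5 + (300/810)×30.1 + (150/810)×49.4 + (180/810)×51.4 = 36.2741%
Post-stratified estimate weights by population shares:
  0.09×20.5 + 0.57×30.1 + 0.16×49.4 + 0.18×51.4 = 36.158%
Difference = 36.158 − 36.2741 = -0.1161 pp.

-0.1 percentage points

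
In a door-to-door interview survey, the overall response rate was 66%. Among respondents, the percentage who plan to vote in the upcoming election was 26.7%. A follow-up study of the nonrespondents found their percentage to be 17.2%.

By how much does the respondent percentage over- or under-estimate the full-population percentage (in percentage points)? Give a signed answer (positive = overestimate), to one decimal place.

Nonresponse fraction = 1 − 0.66 = 0.34.
Bias = (nonresponse fraction) × (respondent percentage − nonrespondent percentage)
     = 0.34 × (26.7 − 17.2) = 0.34 × 9.5 = 3.23.

+3.2 percentage points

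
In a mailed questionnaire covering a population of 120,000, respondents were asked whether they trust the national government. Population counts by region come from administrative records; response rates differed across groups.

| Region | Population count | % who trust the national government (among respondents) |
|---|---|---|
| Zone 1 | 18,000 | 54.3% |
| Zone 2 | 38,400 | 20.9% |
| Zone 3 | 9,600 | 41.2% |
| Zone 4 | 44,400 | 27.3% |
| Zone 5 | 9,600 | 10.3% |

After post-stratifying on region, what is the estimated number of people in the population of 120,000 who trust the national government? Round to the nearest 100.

Estimated count per cell = population count × respondent percentage:
  Zone 1: 18,000 × 54.3% = 9774
  Zone 2: 38,400 × 20.9% = 8025.6
  Zone 3: 9,600 × 41.2% = 3955.2
  Zone 4: 44,400 × 27.3% = 12121.2
  Zone 5: 9,600 × 10.3% = 988.8
Estimated total = 34864.8 → 34,900.

34,900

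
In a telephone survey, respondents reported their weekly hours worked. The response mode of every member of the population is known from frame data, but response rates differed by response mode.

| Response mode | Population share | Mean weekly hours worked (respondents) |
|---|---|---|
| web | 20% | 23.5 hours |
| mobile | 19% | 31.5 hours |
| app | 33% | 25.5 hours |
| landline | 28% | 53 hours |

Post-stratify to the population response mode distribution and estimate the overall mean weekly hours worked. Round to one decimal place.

Weight each group's respondent value by its population share:
  web: 0.2 × 23.5 = 4.7
  mobile: 0.19 × 31.5 = 5.985
  app: 0.33 × 25.5 = 8.415
  landline: 0.28 × 53 = 14.84
Post-stratified estimate = 33.94 → 33.9.

33.9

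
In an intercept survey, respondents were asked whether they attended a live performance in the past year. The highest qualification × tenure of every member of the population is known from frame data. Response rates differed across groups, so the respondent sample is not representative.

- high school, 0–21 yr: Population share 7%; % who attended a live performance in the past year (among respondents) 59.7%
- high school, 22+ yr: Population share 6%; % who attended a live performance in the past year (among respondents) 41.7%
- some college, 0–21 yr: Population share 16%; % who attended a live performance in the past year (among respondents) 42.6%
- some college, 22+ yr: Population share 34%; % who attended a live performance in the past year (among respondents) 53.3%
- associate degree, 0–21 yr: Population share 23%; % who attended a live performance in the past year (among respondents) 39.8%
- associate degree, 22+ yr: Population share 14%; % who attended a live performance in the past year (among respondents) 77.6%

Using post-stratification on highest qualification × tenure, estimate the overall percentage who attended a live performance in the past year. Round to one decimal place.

51.6%

Weight each group's respondent value by its population share:
  high school, 0–21 yr: 0.07 × 59.7 = 4.179
  high school, 22+ yr: 0.06 × 41.7 = 2.502
  some college, 0–21 yr: 0.16 × 42.6 = 6.816
  some college, 22+ yr: 0.34 × 53.3 = 18.122
  associate degree, 0–21 yr: 0.23 × 39.8 = 9.154
  associate degree, 22+ yr: 0.14 × 77.6 = 10.864
Post-stratified estimate = 51.637 → 51.6%.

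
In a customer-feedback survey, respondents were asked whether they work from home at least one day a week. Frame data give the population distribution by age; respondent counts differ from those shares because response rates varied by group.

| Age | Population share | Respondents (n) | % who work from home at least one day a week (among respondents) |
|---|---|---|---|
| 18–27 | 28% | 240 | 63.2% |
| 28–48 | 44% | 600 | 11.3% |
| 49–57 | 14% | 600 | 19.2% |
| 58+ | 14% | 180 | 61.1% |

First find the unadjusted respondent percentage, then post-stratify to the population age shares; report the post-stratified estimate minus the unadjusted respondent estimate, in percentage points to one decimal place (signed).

Naive respondent-only estimate (weights = respondent counts):
  (240/1620)×63.2 + (600/1620)×11.3 + (600/1620)×19.2 + (180/1620)×61.1 = 27.4481%
Post-stratified estimate weights by population shares:
  0.28×63.2 + 0.44×11.3 + 0.14×19.2 + 0.14×61.1 = 33.91%
Difference = 33.91 − 27.4481 = 6.4619 pp.

+6.5 percentage points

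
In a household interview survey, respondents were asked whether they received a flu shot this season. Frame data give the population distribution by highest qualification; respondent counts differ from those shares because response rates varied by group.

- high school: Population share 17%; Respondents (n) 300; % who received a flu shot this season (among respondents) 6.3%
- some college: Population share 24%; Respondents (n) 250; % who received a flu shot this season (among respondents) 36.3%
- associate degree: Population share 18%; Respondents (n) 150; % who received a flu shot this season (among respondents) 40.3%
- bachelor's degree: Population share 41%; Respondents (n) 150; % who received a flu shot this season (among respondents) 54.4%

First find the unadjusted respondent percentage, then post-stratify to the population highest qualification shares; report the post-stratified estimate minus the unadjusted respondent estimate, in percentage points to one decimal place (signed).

+9.7 percentage points

Unadjusted (pooled respondent) estimate weights by respondent counts:
  (300/850)×6.3 + (250/850)×36.3 + (150/850)×40.3 + (150/850)×54.4 = 29.6118%
Post-stratifying to population shares instead:
  0.17×6.3 + 0.24×36.3 + 0.18×40.3 + 0.41×54.4 = 39.341%
Difference = 39.341 − 29.6118 = 9.7292 pp.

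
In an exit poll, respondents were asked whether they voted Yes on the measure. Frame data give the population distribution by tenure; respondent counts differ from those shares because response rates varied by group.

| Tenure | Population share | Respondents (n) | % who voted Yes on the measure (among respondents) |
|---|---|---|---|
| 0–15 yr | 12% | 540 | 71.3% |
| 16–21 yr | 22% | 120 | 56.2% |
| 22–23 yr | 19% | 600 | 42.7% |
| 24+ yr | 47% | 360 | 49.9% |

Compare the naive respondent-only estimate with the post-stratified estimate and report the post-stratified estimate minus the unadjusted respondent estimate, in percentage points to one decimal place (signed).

-2.3 percentage points

Without adjustment, the pooled respondent share is:
  (540/1620)×71.3 + (120/1620)×56.2 + (600/1620)×42.7 + (360/1620)×49.9 = 54.8333%
Reweighting by population tenure shares:
  0.12×71.3 + 0.22×56.2 + 0.19×42.7 + 0.47×49.9 = 52.486%
Difference = 52.486 − 54.8333 = -2.3473 pp.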